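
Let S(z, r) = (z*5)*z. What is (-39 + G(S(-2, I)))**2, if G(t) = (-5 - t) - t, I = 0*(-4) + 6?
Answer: 7056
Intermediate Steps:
I = 6 (I = 0 + 6 = 6)
S(z, r) = 5*z**2 (S(z, r) = (5*z)*z = 5*z**2)
G(t) = -5 - 2*t
(-39 + G(S(-2, I)))**2 = (-39 + (-5 - 10*(-2)**2))**2 = (-39 + (-5 - 10*4))**2 = (-39 + (-5 - 2*20))**2 = (-39 + (-5 - 40))**2 = (-39 - 45)**2 = (-84)**2 = 7056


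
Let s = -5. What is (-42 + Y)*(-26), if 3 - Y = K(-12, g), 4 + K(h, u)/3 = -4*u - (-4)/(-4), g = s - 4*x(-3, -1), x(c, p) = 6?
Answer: 9672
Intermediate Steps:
g = -29 (g = -5 - 4*6 = -5 - 24 = -29)
K(h, u) = -15 - 12*u (K(h, u) = -12 + 3*(-4*u - (-4)/(-4)) = -12 + 3*(-4*u - (-4)*(-1)/4) = -12 + 3*(-4*u - 1*1) = -12 + 3*(-4*u - 1) = -12 + 3*(-1 - 4*u) = -12 + (-3 - 12*u) = -15 - 12*u)
Y = -330 (Y = 3 - (-15 - 12*(-29)) = 3 - (-15 + 348) = 3 - 1*333 = 3 - 333 = -330)
(-42 + Y)*(-26) = (-42 - 330)*(-26) = -372*(-26) = 9672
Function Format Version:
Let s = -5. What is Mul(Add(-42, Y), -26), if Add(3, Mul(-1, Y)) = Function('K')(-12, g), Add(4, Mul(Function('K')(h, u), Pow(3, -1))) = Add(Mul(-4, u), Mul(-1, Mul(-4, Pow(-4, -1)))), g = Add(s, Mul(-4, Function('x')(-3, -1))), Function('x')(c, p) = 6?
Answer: 9672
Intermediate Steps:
g = -29 (g = Add(-5, Mul(-4, 6)) = Add(-5, -24) = -29)
Function('K')(h, u) = Add(-15, Mul(-12, u)) (Function('K')(h, u) = Add(-12, Mul(3, Add(Mul(-4, u), Mul(-1, Mul(-4, Pow(-4, -1)))))) = Add(-12, Mul(3, Add(Mul(-4, u), Mul(-1, Mul(-4, Rational(-1, 4)))))) = Add(-12, Mul(3, Add(Mul(-4, u), Mul(-1, 1)))) = Add(-12, Mul(3, Add(Mul(-4, u), -1))) = Add(-12, Mul(3, Add(-1, Mul(-4, u)))) = Add(-12, Add(-3, Mul(-12, u))) = Add(-15, Mul(-12, u)))
Y = -330 (Y = Add(3, Mul(-1, Add(-15, Mul(-12, -29)))) = Add(3, Mul(-1, Add(-15, 348))) = Add(3, Mul(-1, 333)) = Add(3, -333) = -330)
Mul(Add(-42, Y), -26) = Mul(Add(-42, -330), -26) = Mul(-372, -26) = 9672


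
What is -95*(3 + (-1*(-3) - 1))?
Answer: -475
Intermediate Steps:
-95*(3 + (-1*(-3) - 1)) = -95*(3 + (3 - 1)) = -95*(3 + 2) = -95*5 = -475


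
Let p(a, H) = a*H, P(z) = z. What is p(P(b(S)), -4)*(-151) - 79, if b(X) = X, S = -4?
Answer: -2495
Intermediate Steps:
p(a, H) = H*a
p(P(b(S)), -4)*(-151) - 79 = -4*(-4)*(-151) - 79 = 16*(-151) - 79 = -2416 - 79 = -2495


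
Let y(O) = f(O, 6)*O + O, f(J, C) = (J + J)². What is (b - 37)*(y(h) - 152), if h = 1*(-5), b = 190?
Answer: -100521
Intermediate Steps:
f(J, C) = 4*J² (f(J, C) = (2*J)² = 4*J²)
h = -5
y(O) = O + 4*O³ (y(O) = (4*O²)*O + O = 4*O³ + O = O + 4*O³)
(b - 37)*(y(h) - 152) = (190 - 37)*((-5 + 4*(-5)³) - 152) = 153*((-5 + 4*(-125)) - 152) = 153*((-5 - 500) - 152) = 153*(-505 - 152) = 153*(-657) = -100521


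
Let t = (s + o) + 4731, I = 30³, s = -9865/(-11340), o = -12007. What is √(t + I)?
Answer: √313152035/126 ≈ 140.45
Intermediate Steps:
s = 1973/2268 (s = -9865*(-1/11340) = 1973/2268 ≈ 0.86993)
I = 27000
t = -16499995/2268 (t = (1973/2268 - 12007) + 4731 = -27229903/2268 + 4731 = -16499995/2268 ≈ -7275.1)
√(t + I) = √(-16499995/2268 + 27000) = √(44736005/2268) = √313152035/126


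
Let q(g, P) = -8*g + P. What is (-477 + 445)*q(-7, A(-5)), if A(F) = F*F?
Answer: -2592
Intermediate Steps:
A(F) = F**2
q(g, P) = P - 8*g
(-477 + 445)*q(-7, A(-5)) = (-477 + 445)*((-5)**2 - 8*(-7)) = -32*(25 + 56) = -32*81 = -2592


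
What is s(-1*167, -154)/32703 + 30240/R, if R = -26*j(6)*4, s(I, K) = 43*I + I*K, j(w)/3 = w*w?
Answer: -301208/141713 ≈ -2.1255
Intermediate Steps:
j(w) = 3*w**2 (j(w) = 3*(w*w) = 3*w**2)
R = -11232 (R = -78*6**2*4 = -78*36*4 = -26*108*4 = -2808*4 = -11232)
s(-1*167, -154)/32703 + 30240/R = ((-1*167)*(43 - 154))/32703 + 30240/(-11232) = -167*(-111)*(1/32703) + 30240*(-1/11232) = 18537*(1/32703) - 35/13 = 6179/10901 - 35/13 = -301208/141713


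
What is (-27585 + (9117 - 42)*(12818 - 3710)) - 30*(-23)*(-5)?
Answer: 82624065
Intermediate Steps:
(-27585 + (9117 - 42)*(12818 - 3710)) - 30*(-23)*(-5) = (-27585 + 9075*9108) + 690*(-5) = (-27585 + 82655100) - 3450 = 82627515 - 3450 = 82624065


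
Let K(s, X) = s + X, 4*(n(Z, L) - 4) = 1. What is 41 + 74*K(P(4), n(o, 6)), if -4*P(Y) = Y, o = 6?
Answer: 563/2 ≈ 281.50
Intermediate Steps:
n(Z, L) = 17/4 (n(Z, L) = 4 + (¼)*1 = 4 + ¼ = 17/4)
P(Y) = -Y/4
K(s, X) = X + s
41 + 74*K(P(4), n(o, 6)) = 41 + 74*(17/4 - ¼*4) = 41 + 74*(17/4 - 1) = 41 + 74*(13/4) = 41 + 481/2 = 563/2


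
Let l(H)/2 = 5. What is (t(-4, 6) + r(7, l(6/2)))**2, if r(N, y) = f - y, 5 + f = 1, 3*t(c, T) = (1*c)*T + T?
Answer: 400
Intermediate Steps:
l(H) = 10 (l(H) = 2*5 = 10)
t(c, T) = T/3 + T*c/3 (t(c, T) = ((1*c)*T + T)/3 = (c*T + T)/3 = (T*c + T)/3 = (T + T*c)/3 = T/3 + T*c/3)
f = -4 (f = -5 + 1 = -4)
r(N, y) = -4 - y
(t(-4, 6) + r(7, l(6/2)))**2 = ((1/3)*6*(1 - 4) + (-4 - 1*10))**2 = ((1/3)*6*(-3) + (-4 - 10))**2 = (-6 - 14)**2 = (-20)**2 = 400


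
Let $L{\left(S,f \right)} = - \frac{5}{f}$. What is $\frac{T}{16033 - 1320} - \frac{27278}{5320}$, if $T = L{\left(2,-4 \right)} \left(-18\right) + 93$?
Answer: $- \frac{200483077}{39136580} \approx -5.1227$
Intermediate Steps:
$T = \frac{141}{2}$ ($T = - \frac{5}{-4} \left(-18\right) + 93 = \left(-5\right) \left(- \frac{1}{4}\right) \left(-18\right) + 93 = \frac{5}{4} \left(-18\right) + 93 = - \frac{45}{2} + 93 = \frac{141}{2} \approx 70.5$)
$\frac{T}{16033 - 1320} - \frac{27278}{5320} = \frac{141}{2 \left(16033 - 1320\right)} - \frac{27278}{5320} = \frac{141}{2 \cdot 14713} - \frac{13639}{2660} = \frac{141}{2} \cdot \frac{1}{14713} - \frac{13639}{2660} = \frac{141}{29426} - \frac{13639}{2660} = - \frac{200483077}{39136580}$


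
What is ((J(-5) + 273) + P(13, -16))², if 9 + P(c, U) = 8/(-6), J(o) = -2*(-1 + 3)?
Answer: 602176/9 ≈ 66909.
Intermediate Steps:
J(o) = -4 (J(o) = -2*2 = -4)
P(c, U) = -31/3 (P(c, U) = -9 + 8/(-6) = -9 + 8*(-⅙) = -9 - 4/3 = -31/3)
((J(-5) + 273) + P(13, -16))² = ((-4 + 273) - 31/3)² = (269 - 31/3)² = (776/3)² = 602176/9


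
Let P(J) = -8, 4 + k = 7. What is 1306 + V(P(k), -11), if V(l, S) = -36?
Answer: 1270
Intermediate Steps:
k = 3 (k = -4 + 7 = 3)
1306 + V(P(k), -11) = 1306 - 36 = 1270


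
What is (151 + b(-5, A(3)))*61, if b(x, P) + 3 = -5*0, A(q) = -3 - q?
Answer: 9028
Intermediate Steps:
b(x, P) = -3 (b(x, P) = -3 - 5*0 = -3 + 0 = -3)
(151 + b(-5, A(3)))*61 = (151 - 3)*61 = 148*61 = 9028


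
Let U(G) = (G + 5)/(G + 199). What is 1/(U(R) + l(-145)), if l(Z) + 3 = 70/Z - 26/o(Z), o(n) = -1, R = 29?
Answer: 3306/74935 ≈ 0.044118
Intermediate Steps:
U(G) = (5 + G)/(199 + G)
l(Z) = 23 + 70/Z (l(Z) = -3 + (70/Z - 26/(-1)) = -3 + (70/Z - 26*(-1)) = -3 + (70/Z + 26) = -3 + (26 + 70/Z) = 23 + 70/Z)
1/(U(R) + l(-145)) = 1/((5 + 29)/(199 + 29) + (23 + 70/(-145))) = 1/(34/228 + (23 + 70*(-1/145))) = 1/((1/228)*34 + (23 - 14/29)) = 1/(17/114 + 653/29) = 1/(74935/3306) = 3306/74935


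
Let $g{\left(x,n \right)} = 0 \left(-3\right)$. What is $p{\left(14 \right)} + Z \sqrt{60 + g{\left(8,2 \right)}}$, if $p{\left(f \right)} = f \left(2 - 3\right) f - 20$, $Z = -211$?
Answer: $-216 - 422 \sqrt{15} \approx -1850.4$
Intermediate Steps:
$g{\left(x,n \right)} = 0$
$p{\left(f \right)} = -20 - f^{2}$ ($p{\left(f \right)} = f \left(-1\right) f - 20 = - f f - 20 = - f^{2} - 20 = -20 - f^{2}$)
$p{\left(14 \right)} + Z \sqrt{60 + g{\left(8,2 \right)}} = \left(-20 - 14^{2}\right) - 211 \sqrt{60 + 0} = \left(-20 - 196\right) - 211 \sqrt{60} = \left(-20 - 196\right) - 211 \cdot 2 \sqrt{15} = -216 - 422 \sqrt{15}$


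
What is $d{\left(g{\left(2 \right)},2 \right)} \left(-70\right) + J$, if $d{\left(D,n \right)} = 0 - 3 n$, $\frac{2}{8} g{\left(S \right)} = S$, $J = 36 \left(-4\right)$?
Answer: $276$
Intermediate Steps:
$J = -144$
$g{\left(S \right)} = 4 S$
$d{\left(D,n \right)} = - 3 n$
$d{\left(g{\left(2 \right)},2 \right)} \left(-70\right) + J = \left(-3\right) 2 \left(-70\right) - 144 = \left(-6\right) \left(-70\right) - 144 = 420 - 144 = 276$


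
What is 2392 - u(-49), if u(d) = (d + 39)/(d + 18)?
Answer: 74142/31 ≈ 2391.7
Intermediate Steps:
u(d) = (39 + d)/(18 + d)
2392 - u(-49) = 2392 - (39 - 49)/(18 - 49) = 2392 - (-10)/(-31) = 2392 - (-1)*(-10)/31 = 2392 - 1*10/31 = 2392 - 10/31 = 74142/31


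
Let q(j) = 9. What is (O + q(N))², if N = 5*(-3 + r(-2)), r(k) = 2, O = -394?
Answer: 148225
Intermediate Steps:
N = -5 (N = 5*(-3 + 2) = 5*(-1) = -5)
(O + q(N))² = (-394 + 9)² = (-385)² = 148225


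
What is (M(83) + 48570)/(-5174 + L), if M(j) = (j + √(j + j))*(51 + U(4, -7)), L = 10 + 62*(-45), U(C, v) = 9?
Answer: -26775/3977 - 30*√166/3977 ≈ -6.8297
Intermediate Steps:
L = -2780 (L = 10 - 2790 = -2780)
M(j) = 60*j + 60*√2*√j (M(j) = (j + √(j + j))*(51 + 9) = (j + √(2*j))*60 = (j + √2*√j)*60 = 60*j + 60*√2*√j)
(M(83) + 48570)/(-5174 + L) = ((60*83 + 60*√2*√83) + 48570)/(-5174 - 2780) = ((4980 + 60*√166) + 48570)/(-7954) = (53550 + 60*√166)*(-1/7954) = -26775/3977 - 30*√166/3977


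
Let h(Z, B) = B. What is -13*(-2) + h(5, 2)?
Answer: 28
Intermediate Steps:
-13*(-2) + h(5, 2) = -13*(-2) + 2 = 26 + 2 = 28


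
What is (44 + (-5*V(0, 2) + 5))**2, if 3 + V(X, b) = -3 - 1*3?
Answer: 8836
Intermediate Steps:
V(X, b) = -9 (V(X, b) = -3 + (-3 - 1*3) = -3 + (-3 - 3) = -3 - 6 = -9)
(44 + (-5*V(0, 2) + 5))**2 = (44 + (-5*(-9) + 5))**2 = (44 + (45 + 5))**2 = (44 + 50)**2 = 94**2 = 8836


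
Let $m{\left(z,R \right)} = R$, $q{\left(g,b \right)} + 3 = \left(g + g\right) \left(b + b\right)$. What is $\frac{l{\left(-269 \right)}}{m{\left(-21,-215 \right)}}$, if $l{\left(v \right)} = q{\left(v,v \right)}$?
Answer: $- \frac{289441}{215} \approx -1346.2$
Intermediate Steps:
$q{\left(g,b \right)} = -3 + 4 b g$ ($q{\left(g,b \right)} = -3 + \left(g + g\right) \left(b + b\right) = -3 + 2 g 2 b = -3 + 4 b g$)
$l{\left(v \right)} = -3 + 4 v^{2}$ ($l{\left(v \right)} = -3 + 4 v v = -3 + 4 v^{2}$)
$\frac{l{\left(-269 \right)}}{m{\left(-21,-215 \right)}} = \frac{-3 + 4 \left(-269\right)^{2}}{-215} = \left(-3 + 4 \cdot 72361\right) \left(- \frac{1}{215}\right) = \left(-3 + 289444\right) \left(- \frac{1}{215}\right) = 289441 \left(- \frac{1}{215}\right) = - \frac{289441}{215}$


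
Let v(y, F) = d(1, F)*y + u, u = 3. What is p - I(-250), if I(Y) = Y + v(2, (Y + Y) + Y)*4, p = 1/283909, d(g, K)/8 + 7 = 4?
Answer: 122080871/283909 ≈ 430.00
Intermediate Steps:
d(g, K) = -24 (d(g, K) = -56 + 8*4 = -56 + 32 = -24)
p = 1/283909 ≈ 3.5223e-6
v(y, F) = 3 - 24*y (v(y, F) = -24*y + 3 = 3 - 24*y)
I(Y) = -180 + Y (I(Y) = Y + (3 - 24*2)*4 = Y + (3 - 48)*4 = Y - 45*4 = Y - 180 = -180 + Y)
p - I(-250) = 1/283909 - (-180 - 250) = 1/283909 - 1*(-430) = 1/283909 + 430 = 122080871/283909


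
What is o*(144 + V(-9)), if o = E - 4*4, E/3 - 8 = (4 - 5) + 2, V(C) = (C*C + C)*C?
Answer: -5544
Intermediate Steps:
V(C) = C*(C + C²) (V(C) = (C² + C)*C = (C + C²)*C = C*(C + C²))
E = 27 (E = 24 + 3*((4 - 5) + 2) = 24 + 3*(-1 + 2) = 24 + 3*1 = 24 + 3 = 27)
o = 11 (o = 27 - 4*4 = 27 - 16 = 11)
o*(144 + V(-9)) = 11*(144 + (-9)²*(1 - 9)) = 11*(144 + 81*(-8)) = 11*(144 - 648) = 11*(-504) = -5544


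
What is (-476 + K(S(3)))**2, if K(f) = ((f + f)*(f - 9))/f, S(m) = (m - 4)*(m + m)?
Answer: 256036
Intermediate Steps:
S(m) = 2*m*(-4 + m) (S(m) = (-4 + m)*(2*m) = 2*m*(-4 + m))
K(f) = -18 + 2*f (K(f) = ((2*f)*(-9 + f))/f = (2*f*(-9 + f))/f = -18 + 2*f)
(-476 + K(S(3)))**2 = (-476 + (-18 + 2*(2*3*(-4 + 3))))**2 = (-476 + (-18 + 2*(2*3*(-1))))**2 = (-476 + (-18 + 2*(-6)))**2 = (-476 + (-18 - 12))**2 = (-476 - 30)**2 = (-506)**2 = 256036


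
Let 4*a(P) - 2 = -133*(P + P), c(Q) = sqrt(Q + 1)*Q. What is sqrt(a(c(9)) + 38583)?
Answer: sqrt(154334 - 2394*sqrt(10))/2 ≈ 191.55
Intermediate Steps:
c(Q) = Q*sqrt(1 + Q) (c(Q) = sqrt(1 + Q)*Q = Q*sqrt(1 + Q))
a(P) = 1/2 - 133*P/2 (a(P) = 1/2 + (-133*(P + P))/4 = 1/2 + (-266*P)/4 = 1/2 - 133*P/2)
sqrt(a(c(9)) + 38583) = sqrt((1/2 - 1197*sqrt(1 + 9)/2) + 38583) = sqrt((1/2 - 1197*sqrt(10)/2) + 38583) = sqrt(77167/2 - 1197*sqrt(10)/2)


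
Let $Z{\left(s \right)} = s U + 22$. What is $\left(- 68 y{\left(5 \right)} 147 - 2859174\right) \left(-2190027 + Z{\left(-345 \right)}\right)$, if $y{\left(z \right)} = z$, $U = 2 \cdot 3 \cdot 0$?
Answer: $6371061805770$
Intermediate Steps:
$U = 0$ ($U = 6 \cdot 0 = 0$)
$Z{\left(s \right)} = 22$ ($Z{\left(s \right)} = s 0 + 22 = 0 + 22 = 22$)
$\left(- 68 y{\left(5 \right)} 147 - 2859174\right) \left(-2190027 + Z{\left(-345 \right)}\right) = \left(\left(-68\right) 5 \cdot 147 - 2859174\right) \left(-2190027 + 22\right) = \left(\left(-340\right) 147 - 2859174\right) \left(-2190005\right) = \left(-49980 - 2859174\right) \left(-2190005\right) = \left(-2909154\right) \left(-2190005\right) = 6371061805770$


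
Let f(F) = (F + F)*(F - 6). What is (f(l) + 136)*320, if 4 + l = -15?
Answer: 347520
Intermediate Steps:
l = -19 (l = -4 - 15 = -19)
f(F) = 2*F*(-6 + F) (f(F) = (2*F)*(-6 + F) = 2*F*(-6 + F))
(f(l) + 136)*320 = (2*(-19)*(-6 - 19) + 136)*320 = (2*(-19)*(-25) + 136)*320 = (950 + 136)*320 = 1086*320 = 347520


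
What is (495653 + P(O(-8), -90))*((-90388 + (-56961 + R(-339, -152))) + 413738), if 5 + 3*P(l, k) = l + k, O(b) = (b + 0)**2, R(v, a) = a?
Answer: 395875249936/3 ≈ 1.3196e+11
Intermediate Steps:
O(b) = b**2
P(l, k) = -5/3 + k/3 + l/3 (P(l, k) = -5/3 + (l + k)/3 = -5/3 + (k + l)/3 = -5/3 + (k/3 + l/3) = -5/3 + k/3 + l/3)
(495653 + P(O(-8), -90))*((-90388 + (-56961 + R(-339, -152))) + 413738) = (495653 + (-5/3 + (1/3)*(-90) + (1/3)*(-8)**2))*((-90388 + (-56961 - 152)) + 413738) = (495653 + (-5/3 - 30 + (1/3)*64))*((-90388 - 57113) + 413738) = (495653 + (-5/3 - 30 + 64/3))*(-147501 + 413738) = (495653 - 31/3)*266237 = (1486928/3)*266237 = 395875249936/3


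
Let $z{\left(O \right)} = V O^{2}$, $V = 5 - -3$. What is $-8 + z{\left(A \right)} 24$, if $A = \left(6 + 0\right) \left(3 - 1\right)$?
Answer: $27640$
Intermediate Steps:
$A = 12$ ($A = 6 \cdot 2 = 12$)
$V = 8$ ($V = 5 + 3 = 8$)
$z{\left(O \right)} = 8 O^{2}$
$-8 + z{\left(A \right)} 24 = -8 + 8 \cdot 12^{2} \cdot 24 = -8 + 8 \cdot 144 \cdot 24 = -8 + 1152 \cdot 24 = -8 + 27648 = 27640$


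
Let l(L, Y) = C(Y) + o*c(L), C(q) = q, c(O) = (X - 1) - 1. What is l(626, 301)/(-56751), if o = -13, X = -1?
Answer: -340/56751 ≈ -0.0059911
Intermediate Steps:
c(O) = -3 (c(O) = (-1 - 1) - 1 = -2 - 1 = -3)
l(L, Y) = 39 + Y (l(L, Y) = Y - 13*(-3) = Y + 39 = 39 + Y)
l(626, 301)/(-56751) = (39 + 301)/(-56751) = 340*(-1/56751) = -340/56751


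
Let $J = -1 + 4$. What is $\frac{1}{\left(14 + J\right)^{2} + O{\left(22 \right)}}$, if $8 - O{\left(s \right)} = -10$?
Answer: $\frac{1}{307} \approx 0.0032573$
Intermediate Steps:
$J = 3$
$O{\left(s \right)} = 18$ ($O{\left(s \right)} = 8 - -10 = 8 + 10 = 18$)
$\frac{1}{\left(14 + J\right)^{2} + O{\left(22 \right)}} = \frac{1}{\left(14 + 3\right)^{2} + 18} = \frac{1}{17^{2} + 18} = \frac{1}{289 + 18} = \frac{1}{307}$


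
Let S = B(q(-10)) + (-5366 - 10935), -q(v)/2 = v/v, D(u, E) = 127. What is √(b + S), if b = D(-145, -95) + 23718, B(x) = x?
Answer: 3*√838 ≈ 86.845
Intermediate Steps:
q(v) = -2 (q(v) = -2*v/v = -2*1 = -2)
S = -16303 (S = -2 + (-5366 - 10935) = -2 - 16301 = -16303)
b = 23845 (b = 127 + 23718 = 23845)
√(b + S) = √(23845 - 16303) = √7542 = 3*√838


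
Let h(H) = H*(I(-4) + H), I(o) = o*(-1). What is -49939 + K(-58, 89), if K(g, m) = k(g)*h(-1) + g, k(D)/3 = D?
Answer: -49475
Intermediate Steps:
k(D) = 3*D
I(o) = -o
h(H) = H*(4 + H) (h(H) = H*(-1*(-4) + H) = H*(4 + H))
K(g, m) = -8*g (K(g, m) = (3*g)*(-(4 - 1)) + g = (3*g)*(-1*3) + g = (3*g)*(-3) + g = -9*g + g = -8*g)
-49939 + K(-58, 89) = -49939 - 8*(-58) = -49939 + 464 = -49475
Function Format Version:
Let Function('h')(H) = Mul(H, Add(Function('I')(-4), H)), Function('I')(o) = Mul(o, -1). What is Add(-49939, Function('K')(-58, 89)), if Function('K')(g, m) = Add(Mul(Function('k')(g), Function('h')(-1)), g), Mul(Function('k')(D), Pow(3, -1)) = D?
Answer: -49475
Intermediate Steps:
Function('k')(D) = Mul(3, D)
Function('I')(o) = Mul(-1, o)
Function('h')(H) = Mul(H, Add(4, H)) (Function('h')(H) = Mul(H, Add(Mul(-1, -4), H)) = Mul(H, Add(4, H)))
Function('K')(g, m) = Mul(-8, g) (Function('K')(g, m) = Add(Mul(Mul(3, g), Mul(-1, Add(4, -1))), g) = Add(Mul(Mul(3, g), Mul(-1, 3)), g) = Add(Mul(Mul(3, g), -3), g) = Add(Mul(-9, g), g) = Mul(-8, g))
Add(-49939, Function('K')(-58, 89)) = Add(-49939, Mul(-8, -58)) = Add(-49939, 464) = -49475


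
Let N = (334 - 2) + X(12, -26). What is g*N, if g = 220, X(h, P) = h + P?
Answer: 69960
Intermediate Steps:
X(h, P) = P + h
N = 318 (N = (334 - 2) + (-26 + 12) = 332 - 14 = 318)
g*N = 220*318 = 69960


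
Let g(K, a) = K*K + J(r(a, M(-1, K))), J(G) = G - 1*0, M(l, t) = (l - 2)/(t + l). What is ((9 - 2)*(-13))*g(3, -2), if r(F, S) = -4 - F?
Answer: -637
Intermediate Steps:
M(l, t) = (-2 + l)/(l + t)
J(G) = G (J(G) = G + 0 = G)
g(K, a) = -4 + K**2 - a (g(K, a) = K*K + (-4 - a) = K**2 + (-4 - a) = -4 + K**2 - a)
((9 - 2)*(-13))*g(3, -2) = ((9 - 2)*(-13))*(-4 + 3**2 - 1*(-2)) = (7*(-13))*(-4 + 9 + 2) = -91*7 = -637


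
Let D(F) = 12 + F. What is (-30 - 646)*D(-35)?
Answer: 15548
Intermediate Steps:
(-30 - 646)*D(-35) = (-30 - 646)*(12 - 35) = -676*(-23) = 15548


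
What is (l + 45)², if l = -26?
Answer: 361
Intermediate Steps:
(l + 45)² = (-26 + 45)² = 19² = 361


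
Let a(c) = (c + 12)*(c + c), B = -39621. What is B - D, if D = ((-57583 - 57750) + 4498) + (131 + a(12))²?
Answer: -428635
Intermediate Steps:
a(c) = 2*c*(12 + c) (a(c) = (12 + c)*(2*c) = 2*c*(12 + c))
D = 389014 (D = ((-57583 - 57750) + 4498) + (131 + 2*12*(12 + 12))² = (-115333 + 4498) + (131 + 2*12*24)² = -110835 + (131 + 576)² = -110835 + 707² = -110835 + 499849 = 389014)
B - D = -39621 - 1*389014 = -39621 - 389014 = -428635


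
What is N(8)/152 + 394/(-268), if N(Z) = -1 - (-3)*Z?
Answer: -13431/10184 ≈ -1.3188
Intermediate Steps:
N(Z) = -1 + 3*Z
N(8)/152 + 394/(-268) = (-1 + 3*8)/152 + 394/(-268) = (-1 + 24)*(1/152) + 394*(-1/268) = 23*(1/152) - 197/134 = 23/152 - 197/134 = -13431/10184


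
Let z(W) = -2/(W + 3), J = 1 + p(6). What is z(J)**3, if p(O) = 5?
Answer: -8/729 ≈ -0.010974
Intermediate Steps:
J = 6 (J = 1 + 5 = 6)
z(W) = -2/(3 + W)
z(J)**3 = (-2/(3 + 6))**3 = (-2/9)**3 = -8/729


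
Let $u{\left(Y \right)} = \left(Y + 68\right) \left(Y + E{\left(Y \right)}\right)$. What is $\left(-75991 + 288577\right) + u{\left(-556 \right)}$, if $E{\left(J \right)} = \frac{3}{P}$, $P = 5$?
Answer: $\frac{2418106}{5} \approx 4.8362 \cdot 10^{5}$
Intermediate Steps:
$E{\left(J \right)} = \frac{3}{5}$
$u{\left(Y \right)} = \left(68 + Y\right) \left(\frac{3}{5} + Y\right)$ ($u{\left(Y \right)} = \left(Y + 68\right) \left(Y + \frac{3}{5}\right) = \left(68 + Y\right) \left(\frac{3}{5} + Y\right)$)
$\left(-75991 + 288577\right) + u{\left(-556 \right)} = \left(-75991 + 288577\right) + \left(\frac{204}{5} + \left(-556\right)^{2} + \frac{343}{5} \left(-556\right)\right) = 212586 + \left(\frac{204}{5} + 309136 - \frac{190708}{5}\right) = 212586 + \frac{1355176}{5} = \frac{2418106}{5}$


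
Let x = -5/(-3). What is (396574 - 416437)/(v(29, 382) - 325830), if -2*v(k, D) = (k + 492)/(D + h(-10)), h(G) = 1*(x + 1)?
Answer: 5093756/83557467 ≈ 0.060961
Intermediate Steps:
x = 5/3 (x = -5*(-⅓) = 5/3 ≈ 1.6667)
h(G) = 8/3 (h(G) = 1*(5/3 + 1) = 1*(8/3) = 8/3)
v(k, D) = -(492 + k)/(2*(8/3 + D)) (v(k, D) = -(k + 492)/(2*(D + 8/3)) = -(492 + k)/(2*(8/3 + D)))
(396574 - 416437)/(v(29, 382) - 325830) = (396574 - 416437)/(3*(-492 - 1*29)/(2*(8 + 3*382)) - 325830) = -19863/(3*(-492 - 29)/(2*(8 + 1146)) - 325830) = -19863/((3/2)*(-521)/1154 - 325830) = -19863/((3/2)*(1/1154)*(-521) - 325830) = -19863/(-1563/2308 - 325830) = -19863/(-752017203/2308) = -19863*(-2308/752017203) = 5093756/83557467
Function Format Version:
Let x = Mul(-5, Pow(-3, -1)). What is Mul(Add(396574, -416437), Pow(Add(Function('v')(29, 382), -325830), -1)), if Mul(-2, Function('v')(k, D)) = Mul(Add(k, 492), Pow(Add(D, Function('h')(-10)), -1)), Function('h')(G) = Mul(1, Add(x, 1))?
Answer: Rational(5093756, 83557467) ≈ 0.060961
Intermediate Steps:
x = Rational(5, 3) (x = Mul(-5, Rational(-1, 3)) = Rational(5, 3) ≈ 1.6667)
Function('h')(G) = Rational(8, 3) (Function('h')(G) = Mul(1, Add(Rational(5, 3), 1)) = Mul(1, Rational(8, 3)) = Rational(8, 3))
Function('v')(k, D) = Mul(Rational(-1, 2), Pow(Add(Rational(8, 3), D), -1), Add(492, k)) (Function('v')(k, D) = Mul(Rational(-1, 2), Mul(Add(k, 492), Pow(Add(D, Rational(8, 3)), -1))) = Mul(Rational(-1, 2), Mul(Add(492, k), Pow(Add(Rational(8, 3), D), -1))) = Mul(Rational(-1, 2), Mul(Pow(Add(Rational(8, 3), D), -1), Add(492, k))) = Mul(Rational(-1, 2), Pow(Add(Rational(8, 3), D), -1), Add(492, k)))
Mul(Add(396574, -416437), Pow(Add(Function('v')(29, 382), -325830), -1)) = Mul(Add(396574, -416437), Pow(Add(Mul(Rational(3, 2), Pow(Add(8, Mul(3, 382)), -1), Add(-492, Mul(-1, 29))), -325830), -1)) = Mul(-19863, Pow(Add(Mul(Rational(3, 2), Pow(Add(8, 1146), -1), Add(-492, -29)), -325830), -1)) = Mul(-19863, Pow(Add(Mul(Rational(3, 2), Pow(1154, -1), -521), -325830), -1)) = Mul(-19863, Pow(Add(Mul(Rational(3, 2), Rational(1, 1154), -521), -325830), -1)) = Mul(-19863, Pow(Add(Rational(-1563, 2308), -325830), -1)) = Mul(-19863, Pow(Rational(-752017203, 2308), -1)) = Mul(-19863, Rational(-2308, 752017203)) = Rational(5093756, 83557467)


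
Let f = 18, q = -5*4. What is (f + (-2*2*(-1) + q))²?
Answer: 4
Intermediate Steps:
q = -20
(f + (-2*2*(-1) + q))² = (18 + (-2*2*(-1) - 20))² = (18 + (-4*(-1) - 20))² = (18 + (4 - 20))² = (18 - 16)² = 2² = 4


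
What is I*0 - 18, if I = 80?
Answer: -18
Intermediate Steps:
I*0 - 18 = 80*0 - 18 = 0 - 18 = -18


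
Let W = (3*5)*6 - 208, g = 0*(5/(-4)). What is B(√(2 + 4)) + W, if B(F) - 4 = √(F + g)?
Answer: -114 + 6^(¼) ≈ -112.43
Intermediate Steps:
g = 0 (g = 0*(5*(-¼)) = 0*(-5/4) = 0)
B(F) = 4 + √F (B(F) = 4 + √(F + 0) = 4 + √F)
W = -118 (W = 15*6 - 208 = 90 - 208 = -118)
B(√(2 + 4)) + W = (4 + √(√(2 + 4))) - 118 = (4 + √(√6)) - 118 = (4 + 6^(¼)) - 118 = -114 + 6^(¼)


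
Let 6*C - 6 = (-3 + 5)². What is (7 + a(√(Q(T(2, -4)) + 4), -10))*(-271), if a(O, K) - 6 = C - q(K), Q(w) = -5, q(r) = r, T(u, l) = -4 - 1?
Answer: -20054/3 ≈ -6684.7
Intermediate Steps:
T(u, l) = -5
C = 5/3 (C = 1 + (-3 + 5)²/6 = 1 + (⅙)*2² = 1 + (⅙)*4 = 1 + ⅔ = 5/3 ≈ 1.6667)
a(O, K) = 23/3 - K (a(O, K) = 6 + (5/3 - K) = 23/3 - K)
(7 + a(√(Q(T(2, -4)) + 4), -10))*(-271) = (7 + (23/3 - 1*(-10)))*(-271) = (7 + (23/3 + 10))*(-271) = (7 + 53/3)*(-271) = (74/3)*(-271) = -20054/3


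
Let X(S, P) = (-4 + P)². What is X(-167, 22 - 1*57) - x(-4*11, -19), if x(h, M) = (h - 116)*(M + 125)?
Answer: 18481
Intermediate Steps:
x(h, M) = (-116 + h)*(125 + M)
X(-167, 22 - 1*57) - x(-4*11, -19) = (-4 + (22 - 1*57))² - (-14500 - 116*(-19) + 125*(-4*11) - (-76)*11) = (-4 + (22 - 57))² - (-14500 + 2204 + 125*(-44) - 19*(-44)) = (-4 - 35)² - (-14500 + 2204 - 5500 + 836) = (-39)² - 1*(-16960) = 1521 + 16960 = 18481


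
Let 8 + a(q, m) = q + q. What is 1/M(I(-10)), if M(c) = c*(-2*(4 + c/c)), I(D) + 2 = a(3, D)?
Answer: 1/40 ≈ 0.025000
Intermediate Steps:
a(q, m) = -8 + 2*q (a(q, m) = -8 + (q + q) = -8 + 2*q)
I(D) = -4 (I(D) = -2 + (-8 + 2*3) = -2 + (-8 + 6) = -2 - 2 = -4)
M(c) = -10*c (M(c) = c*(-2*(4 + 1)) = c*(-2*5) = c*(-10) = -10*c)
1/M(I(-10)) = 1/(-10*(-4)) = 1/40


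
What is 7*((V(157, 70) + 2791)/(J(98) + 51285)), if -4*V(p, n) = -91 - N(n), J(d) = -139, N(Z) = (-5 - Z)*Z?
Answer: 42035/204584 ≈ 0.20547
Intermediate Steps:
N(Z) = Z*(-5 - Z)
V(p, n) = 91/4 - n*(5 + n)/4 (V(p, n) = -(-91 - (-1)*n*(5 + n))/4 = -(-91 + n*(5 + n))/4 = 91/4 - n*(5 + n)/4)
7*((V(157, 70) + 2791)/(J(98) + 51285)) = 7*(((91/4 - 1/4*70*(5 + 70)) + 2791)/(-139 + 51285)) = 7*(((91/4 - 1/4*70*75) + 2791)/51146) = 7*(((91/4 - 2625/2) + 2791)*(1/51146)) = 7*((-5159/4 + 2791)*(1/51146)) = 7*((6005/4)*(1/51146)) = 7*(6005/204584) = 42035/204584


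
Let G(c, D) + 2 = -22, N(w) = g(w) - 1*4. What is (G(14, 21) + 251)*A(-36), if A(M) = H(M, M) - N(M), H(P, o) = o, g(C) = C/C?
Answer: -7491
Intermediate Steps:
g(C) = 1
N(w) = -3 (N(w) = 1 - 1*4 = 1 - 4 = -3)
G(c, D) = -24 (G(c, D) = -2 - 22 = -24)
A(M) = 3 + M (A(M) = M - 1*(-3) = M + 3 = 3 + M)
(G(14, 21) + 251)*A(-36) = (-24 + 251)*(3 - 36) = 227*(-33) = -7491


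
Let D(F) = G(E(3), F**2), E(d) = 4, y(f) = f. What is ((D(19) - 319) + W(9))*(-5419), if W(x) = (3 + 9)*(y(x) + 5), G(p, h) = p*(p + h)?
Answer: -7093471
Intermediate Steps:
G(p, h) = p*(h + p)
W(x) = 60 + 12*x (W(x) = (3 + 9)*(x + 5) = 12*(5 + x) = 60 + 12*x)
D(F) = 16 + 4*F**2 (D(F) = 4*(F**2 + 4) = 4*(4 + F**2) = 16 + 4*F**2)
((D(19) - 319) + W(9))*(-5419) = (((16 + 4*19**2) - 319) + (60 + 12*9))*(-5419) = (((16 + 4*361) - 319) + (60 + 108))*(-5419) = (((16 + 1444) - 319) + 168)*(-5419) = ((1460 - 319) + 168)*(-5419) = (1141 + 168)*(-5419) = 1309*(-5419) = -7093471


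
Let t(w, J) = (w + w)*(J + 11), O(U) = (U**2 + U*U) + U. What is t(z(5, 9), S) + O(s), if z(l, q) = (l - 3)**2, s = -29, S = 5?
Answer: 1781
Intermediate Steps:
O(U) = U + 2*U**2 (O(U) = (U**2 + U**2) + U = 2*U**2 + U = U + 2*U**2)
z(l, q) = (-3 + l)**2
t(w, J) = 2*w*(11 + J) (t(w, J) = (2*w)*(11 + J) = 2*w*(11 + J))
t(z(5, 9), S) + O(s) = 2*(-3 + 5)**2*(11 + 5) - 29*(1 + 2*(-29)) = 2*2**2*16 - 29*(1 - 58) = 2*4*16 - 29*(-57) = 128 + 1653 = 1781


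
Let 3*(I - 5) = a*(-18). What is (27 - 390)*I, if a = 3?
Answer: 4719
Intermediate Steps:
I = -13 (I = 5 + (3*(-18))/3 = 5 + (⅓)*(-54) = 5 - 18 = -13)
(27 - 390)*I = (27 - 390)*(-13) = -363*(-13) = 4719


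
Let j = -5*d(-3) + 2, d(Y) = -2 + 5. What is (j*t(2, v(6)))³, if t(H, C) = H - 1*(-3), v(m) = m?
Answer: -274625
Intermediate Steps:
d(Y) = 3
j = -13 (j = -5*3 + 2 = -15 + 2 = -13)
t(H, C) = 3 + H (t(H, C) = H + 3 = 3 + H)
(j*t(2, v(6)))³ = (-13*(3 + 2))³ = (-13*5)³ = (-65)³ = -274625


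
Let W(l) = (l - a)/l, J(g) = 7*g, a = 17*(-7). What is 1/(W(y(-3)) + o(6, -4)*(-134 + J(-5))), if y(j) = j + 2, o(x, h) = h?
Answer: 1/558 ≈ 0.0017921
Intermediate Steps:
a = -119
y(j) = 2 + j
W(l) = (119 + l)/l (W(l) = (l - 1*(-119))/l = (l + 119)/l = (119 + l)/l)
1/(W(y(-3)) + o(6, -4)*(-134 + J(-5))) = 1/((119 + (2 - 3))/(2 - 3) - 4*(-134 + 7*(-5))) = 1/((119 - 1)/(-1) - 4*(-134 - 35)) = 1/(-1*118 - 4*(-169)) = 1/(-118 + 676) = 1/558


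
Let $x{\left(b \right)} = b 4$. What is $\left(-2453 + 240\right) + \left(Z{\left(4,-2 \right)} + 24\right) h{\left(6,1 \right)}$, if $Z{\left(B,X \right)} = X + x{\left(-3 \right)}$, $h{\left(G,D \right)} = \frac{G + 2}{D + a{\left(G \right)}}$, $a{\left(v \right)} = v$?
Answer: $- \frac{15411}{7} \approx -2201.6$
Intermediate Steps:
$x{\left(b \right)} = 4 b$
$h{\left(G,D \right)} = \frac{2 + G}{D + G}$ ($h{\left(G,D \right)} = \frac{G + 2}{D + G} = \frac{2 + G}{D + G}$)
$Z{\left(B,X \right)} = -12 + X$ ($Z{\left(B,X \right)} = X + 4 \left(-3\right) = X - 12 = -12 + X$)
$\left(-2453 + 240\right) + \left(Z{\left(4,-2 \right)} + 24\right) h{\left(6,1 \right)} = \left(-2453 + 240\right) + \left(\left(-12 - 2\right) + 24\right) \frac{2 + 6}{1 + 6} = -2213 + \left(-14 + 24\right) \frac{1}{7} \cdot 8 = -2213 + 10 \cdot \frac{1}{7} \cdot 8 = -2213 + 10 \cdot \frac{8}{7} = -2213 + \frac{80}{7} = - \frac{15411}{7}$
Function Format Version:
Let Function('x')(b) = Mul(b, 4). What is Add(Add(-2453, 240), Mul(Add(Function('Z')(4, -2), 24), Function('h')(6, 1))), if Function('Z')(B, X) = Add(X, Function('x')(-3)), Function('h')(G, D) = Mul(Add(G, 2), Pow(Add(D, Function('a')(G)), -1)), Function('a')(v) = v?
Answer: Rational(-15411, 7) ≈ -2201.6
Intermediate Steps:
Function('x')(b) = Mul(4, b)
Function('h')(G, D) = Mul(Pow(Add(D, G), -1), Add(2, G)) (Function('h')(G, D) = Mul(Add(G, 2), Pow(Add(D, G), -1)) = Mul(Add(2, G), Pow(Add(D, G), -1)) = Mul(Pow(Add(D, G), -1), Add(2, G)))
Function('Z')(B, X) = Add(-12, X) (Function('Z')(B, X) = Add(X, Mul(4, -3)) = Add(X, -12) = Add(-12, X))
Add(Add(-2453, 240), Mul(Add(Function('Z')(4, -2), 24), Function('h')(6, 1))) = Add(Add(-2453, 240), Mul(Add(Add(-12, -2), 24), Mul(Pow(Add(1, 6), -1), Add(2, 6)))) = Add(-2213, Mul(Add(-14, 24), Mul(Pow(7, -1), 8))) = Add(-2213, Mul(10, Mul(Rational(1, 7), 8))) = Add(-2213, Mul(10, Rational(8, 7))) = Add(-2213, Rational(80, 7)) = Rational(-15411, 7)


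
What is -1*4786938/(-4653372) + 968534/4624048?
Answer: 1110082503403/896558978744 ≈ 1.2382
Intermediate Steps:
-1*4786938/(-4653372) + 968534/4624048 = -4786938*(-1/4653372) + 968534*(1/4624048) = 797823/775562 + 484267/2312024 = 1110082503403/896558978744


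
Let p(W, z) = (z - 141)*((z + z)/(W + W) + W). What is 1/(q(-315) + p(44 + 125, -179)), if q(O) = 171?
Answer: -169/9053341 ≈ -1.8667e-5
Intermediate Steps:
p(W, z) = (-141 + z)*(W + z/W) (p(W, z) = (-141 + z)*((2*z)/((2*W)) + W) = (-141 + z)*((2*z)*(1/(2*W)) + W) = (-141 + z)*(z/W + W) = (-141 + z)*(W + z/W))
1/(q(-315) + p(44 + 125, -179)) = 1/(171 + ((-179)² - 141*(-179) + (44 + 125)²*(-141 - 179))/(44 + 125)) = 1/(171 + (32041 + 25239 + 169²*(-320))/169) = 1/(171 + (32041 + 25239 + 28561*(-320))/169) = 1/(171 + (32041 + 25239 - 9139520)/169) = 1/(171 + (1/169)*(-9082240)) = 1/(171 - 9082240/169) = 1/(-9053341/169) = -169/9053341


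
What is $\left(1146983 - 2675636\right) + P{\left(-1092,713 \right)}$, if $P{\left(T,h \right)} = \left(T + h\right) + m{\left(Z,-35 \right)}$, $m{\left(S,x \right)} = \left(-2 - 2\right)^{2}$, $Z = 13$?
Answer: $-1529016$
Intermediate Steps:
$m{\left(S,x \right)} = 16$ ($m{\left(S,x \right)} = \left(-4\right)^{2} = 16$)
$P{\left(T,h \right)} = 16 + T + h$ ($P{\left(T,h \right)} = \left(T + h\right) + 16 = 16 + T + h$)
$\left(1146983 - 2675636\right) + P{\left(-1092,713 \right)} = \left(1146983 - 2675636\right) + \left(16 - 1092 + 713\right) = -1528653 - 363 = -1529016$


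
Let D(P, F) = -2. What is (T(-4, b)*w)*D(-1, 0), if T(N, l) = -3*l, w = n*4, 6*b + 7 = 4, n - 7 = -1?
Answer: -72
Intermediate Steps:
n = 6 (n = 7 - 1 = 6)
b = -½ (b = -7/6 + (⅙)*4 = -7/6 + ⅔ = -½ ≈ -0.50000)
w = 24 (w = 6*4 = 24)
(T(-4, b)*w)*D(-1, 0) = (-3*(-½)*24)*(-2) = ((3/2)*24)*(-2) = 36*(-2) = -72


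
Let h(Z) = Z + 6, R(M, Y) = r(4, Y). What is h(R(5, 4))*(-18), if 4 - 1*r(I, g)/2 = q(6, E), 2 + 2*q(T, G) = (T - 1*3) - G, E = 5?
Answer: -324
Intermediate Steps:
q(T, G) = -5/2 + T/2 - G/2 (q(T, G) = -1 + ((T - 1*3) - G)/2 = -1 + ((T - 3) - G)/2 = -1 + ((-3 + T) - G)/2 = -1 + (-3 + T - G)/2 = -1 + (-3/2 + T/2 - G/2) = -5/2 + T/2 - G/2)
r(I, g) = 12 (r(I, g) = 8 - 2*(-5/2 + (1/2)*6 - 1/2*5) = 8 - 2*(-5/2 + 3 - 5/2) = 8 - 2*(-2) = 8 + 4 = 12)
R(M, Y) = 12
h(Z) = 6 + Z
h(R(5, 4))*(-18) = (6 + 12)*(-18) = 18*(-18) = -324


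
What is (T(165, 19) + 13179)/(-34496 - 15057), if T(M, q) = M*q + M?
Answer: -16479/49553 ≈ -0.33255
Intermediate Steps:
T(M, q) = M + M*q
(T(165, 19) + 13179)/(-34496 - 15057) = (165*(1 + 19) + 13179)/(-34496 - 15057) = (165*20 + 13179)/(-49553) = (3300 + 13179)*(-1/49553) = 16479*(-1/49553) = -16479/49553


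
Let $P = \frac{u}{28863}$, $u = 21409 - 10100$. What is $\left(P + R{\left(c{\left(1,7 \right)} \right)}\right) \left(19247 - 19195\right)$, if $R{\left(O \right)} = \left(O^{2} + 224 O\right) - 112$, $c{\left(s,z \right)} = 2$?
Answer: $\frac{510885908}{28863} \approx 17700.0$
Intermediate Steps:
$u = 11309$ ($u = 21409 - 10100 = 11309$)
$P = \frac{11309}{28863} \approx 0.39182$
$R{\left(O \right)} = -112 + O^{2} + 224 O$
$\left(P + R{\left(c{\left(1,7 \right)} \right)}\right) \left(19247 - 19195\right) = \left(\frac{11309}{28863} + \left(-112 + 2^{2} + 224 \cdot 2\right)\right) \left(19247 - 19195\right) = \left(\frac{11309}{28863} + \left(-112 + 4 + 448\right)\right) 52 = \left(\frac{11309}{28863} + 340\right) 52 = \frac{9824729}{28863} \cdot 52 = \frac{510885908}{28863}$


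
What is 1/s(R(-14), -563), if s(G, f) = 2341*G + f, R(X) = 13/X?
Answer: -14/38315 ≈ -0.00036539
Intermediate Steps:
s(G, f) = f + 2341*G
1/s(R(-14), -563) = 1/(-563 + 2341*(13/(-14))) = 1/(-563 + 2341*(13*(-1/14))) = 1/(-563 + 2341*(-13/14)) = 1/(-563 - 30433/14) = 1/(-38315/14) = -14/38315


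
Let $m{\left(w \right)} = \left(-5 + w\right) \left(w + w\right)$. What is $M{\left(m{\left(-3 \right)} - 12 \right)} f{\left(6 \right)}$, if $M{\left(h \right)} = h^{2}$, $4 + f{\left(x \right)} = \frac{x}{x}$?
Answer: $-3888$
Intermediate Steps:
$m{\left(w \right)} = 2 w \left(-5 + w\right)$ ($m{\left(w \right)} = \left(-5 + w\right) 2 w = 2 w \left(-5 + w\right)$)
$f{\left(x \right)} = -3$ ($f{\left(x \right)} = -4 + \frac{x}{x} = -4 + 1 = -3$)
$M{\left(m{\left(-3 \right)} - 12 \right)} f{\left(6 \right)} = \left(2 \left(-3\right) \left(-5 - 3\right) - 12\right)^{2} \left(-3\right) = \left(2 \left(-3\right) \left(-8\right) - 12\right)^{2} \left(-3\right) = \left(48 - 12\right)^{2} \left(-3\right) = 36^{2} \left(-3\right) = 1296 \left(-3\right) = -3888$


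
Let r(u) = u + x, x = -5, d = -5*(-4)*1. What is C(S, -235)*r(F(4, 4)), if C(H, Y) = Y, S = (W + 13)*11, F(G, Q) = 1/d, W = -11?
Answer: 4653/4 ≈ 1163.3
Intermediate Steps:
d = 20 (d = 20*1 = 20)
F(G, Q) = 1/20
S = 22 (S = (-11 + 13)*11 = 2*11 = 22)
r(u) = -5 + u (r(u) = u - 5 = -5 + u)
C(S, -235)*r(F(4, 4)) = -235*(-5 + 1/20) = -235*(-99/20) = 4653/4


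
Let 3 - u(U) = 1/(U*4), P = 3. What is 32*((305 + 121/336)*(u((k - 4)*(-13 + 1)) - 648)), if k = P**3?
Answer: -73060017479/11592 ≈ -6.3026e+6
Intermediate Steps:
k = 27 (k = 3**3 = 27)
u(U) = 3 - 1/(4*U) (u(U) = 3 - 1/(U*4) = 3 - 1/(4*U))
32*((305 + 121/336)*(u((k - 4)*(-13 + 1)) - 648)) = 32*((305 + 121/336)*((3 - 1/((-13 + 1)*(27 - 4))/4) - 648)) = 32*((305 + 121*(1/336))*((3 - 1/(4*(23*(-12)))) - 648)) = 32*((305 + 121/336)*((3 - 1/4/(-276)) - 648)) = 32*(102601*((3 - 1/4*(-1/276)) - 648)/336) = 32*(102601*((3 + 1/1104) - 648)/336) = 32*(102601*(3313/1104 - 648)/336) = 32*((102601/336)*(-712079/1104)) = 32*(-73060017479/370944) = -73060017479/11592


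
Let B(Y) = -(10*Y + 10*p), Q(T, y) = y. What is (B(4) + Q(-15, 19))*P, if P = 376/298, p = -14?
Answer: 22372/149 ≈ 150.15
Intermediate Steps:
B(Y) = 140 - 10*Y (B(Y) = -(-140 + 10*Y) = -10*(-14 + Y) = 140 - 10*Y)
P = 188/149 (P = 376*(1/298) = 188/149 ≈ 1.2617)
(B(4) + Q(-15, 19))*P = ((140 - 10*4) + 19)*(188/149) = ((140 - 40) + 19)*(188/149) = (100 + 19)*(188/149) = 119*(188/149) = 22372/149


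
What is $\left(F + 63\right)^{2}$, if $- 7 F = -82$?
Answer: $\frac{273529}{49} \approx 5582.2$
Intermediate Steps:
$F = \frac{82}{7}$ ($F = \left(- \frac{1}{7}\right) \left(-82\right) = \frac{82}{7} \approx 11.714$)
$\left(F + 63\right)^{2} = \left(\frac{82}{7} + 63\right)^{2} = \left(\frac{523}{7}\right)^{2} = \frac{273529}{49}$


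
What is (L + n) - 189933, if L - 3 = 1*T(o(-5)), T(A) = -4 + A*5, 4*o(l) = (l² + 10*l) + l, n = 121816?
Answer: -136311/2 ≈ -68156.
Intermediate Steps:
o(l) = l²/4 + 11*l/4 (o(l) = ((l² + 10*l) + l)/4 = (l² + 11*l)/4 = l²/4 + 11*l/4)
T(A) = -4 + 5*A
L = -77/2 (L = 3 + 1*(-4 + 5*((¼)*(-5)*(11 - 5))) = 3 + 1*(-4 + 5*((¼)*(-5)*6)) = 3 + 1*(-4 + 5*(-15/2)) = 3 + 1*(-4 - 75/2) = 3 + 1*(-83/2) = 3 - 83/2 = -77/2 ≈ -38.500)
(L + n) - 189933 = (-77/2 + 121816) - 189933 = 243555/2 - 189933 = -136311/2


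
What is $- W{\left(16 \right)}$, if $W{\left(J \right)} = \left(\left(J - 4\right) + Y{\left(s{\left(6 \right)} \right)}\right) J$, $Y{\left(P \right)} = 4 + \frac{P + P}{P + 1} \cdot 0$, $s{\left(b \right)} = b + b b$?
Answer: $-256$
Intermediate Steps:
$s{\left(b \right)} = b + b^{2}$
$Y{\left(P \right)} = 4$ ($Y{\left(P \right)} = 4 + \frac{2 P}{1 + P} 0 = 4 + 0 = 4$)
$W{\left(J \right)} = J^{2}$ ($W{\left(J \right)} = \left(\left(J - 4\right) + 4\right) J = \left(\left(-4 + J\right) + 4\right) J = J J = J^{2}$)
$- W{\left(16 \right)} = - 16^{2} = \left(-1\right) 256 = -256$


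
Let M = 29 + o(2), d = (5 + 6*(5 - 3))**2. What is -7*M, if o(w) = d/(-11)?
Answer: -210/11 ≈ -19.091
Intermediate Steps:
d = 289 (d = (5 + 6*2)**2 = (5 + 12)**2 = 17**2 = 289)
o(w) = -289/11 (o(w) = 289/(-11) = 289*(-1/11) = -289/11)
M = 30/11 (M = 29 - 289/11 = 30/11 ≈ 2.7273)
-7*M = -7*30/11 = -210/11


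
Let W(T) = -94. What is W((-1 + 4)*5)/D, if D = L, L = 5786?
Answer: -47/2893 ≈ -0.016246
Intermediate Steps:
D = 5786
W((-1 + 4)*5)/D = -94/5786 = -94*1/5786 = -47/2893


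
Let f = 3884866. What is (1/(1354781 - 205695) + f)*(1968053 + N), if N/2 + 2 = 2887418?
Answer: 34564588095579176145/1149086 ≈ 3.0080e+13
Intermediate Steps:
N = 5774832 (N = -4 + 2*2887418 = -4 + 5774836 = 5774832)
(1/(1354781 - 205695) + f)*(1968053 + N) = (1/(1354781 - 205695) + 3884866)*(1968053 + 5774832) = (1/1149086 + 3884866)*7742885 = (4464045132477/1149086)*7742885 = 34564588095579176145/1149086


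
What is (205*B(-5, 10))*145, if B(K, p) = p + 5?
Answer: 445875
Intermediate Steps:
B(K, p) = 5 + p
(205*B(-5, 10))*145 = (205*(5 + 10))*145 = (205*15)*145 = 3075*145 = 445875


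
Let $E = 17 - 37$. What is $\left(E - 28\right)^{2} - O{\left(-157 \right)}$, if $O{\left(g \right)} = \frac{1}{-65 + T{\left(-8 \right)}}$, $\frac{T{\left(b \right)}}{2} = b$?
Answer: $\frac{186625}{81} \approx 2304.0$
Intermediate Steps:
$T{\left(b \right)} = 2 b$
$E = -20$ ($E = 17 - 37 = -20$)
$O{\left(g \right)} = - \frac{1}{81}$ ($O{\left(g \right)} = \frac{1}{-65 + 2 \left(-8\right)} = \frac{1}{-65 - 16} = \frac{1}{-81} = - \frac{1}{81}$)
$\left(E - 28\right)^{2} - O{\left(-157 \right)} = \left(-20 - 28\right)^{2} - - \frac{1}{81} = \left(-48\right)^{2} + \frac{1}{81} = 2304 + \frac{1}{81} = \frac{186625}{81}$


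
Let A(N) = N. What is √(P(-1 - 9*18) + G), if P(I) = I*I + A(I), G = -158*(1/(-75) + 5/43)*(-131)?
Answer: √11872010094/645 ≈ 168.93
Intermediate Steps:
G = 6871736/3225 (G = -158*(1*(-1/75) + 5*(1/43))*(-131) = -158*(-1/75 + 5/43)*(-131) = -158*332/3225*(-131) = -52456/3225*(-131) = 6871736/3225 ≈ 2130.8)
P(I) = I + I² (P(I) = I*I + I = I² + I = I + I²)
√(P(-1 - 9*18) + G) = √((-1 - 9*18)*(1 + (-1 - 9*18)) + 6871736/3225) = √((-1 - 162)*(1 + (-1 - 162)) + 6871736/3225) = √(-163*(1 - 163) + 6871736/3225) = √(-163*(-162) + 6871736/3225) = √(26406 + 6871736/3225) = √(92031086/3225) = √11872010094/645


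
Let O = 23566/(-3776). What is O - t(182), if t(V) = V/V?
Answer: -13671/1888 ≈ -7.2410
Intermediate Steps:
t(V) = 1
O = -11783/1888 (O = 23566*(-1/3776) = -11783/1888 ≈ -6.2410)
O - t(182) = -11783/1888 - 1*1 = -11783/1888 - 1 = -13671/1888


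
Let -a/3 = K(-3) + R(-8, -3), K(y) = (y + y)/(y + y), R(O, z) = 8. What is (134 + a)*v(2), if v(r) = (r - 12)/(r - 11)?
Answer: 1070/9 ≈ 118.89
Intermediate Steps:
v(r) = (-12 + r)/(-11 + r)
K(y) = 1 (K(y) = (2*y)/((2*y)) = (2*y)*(1/(2*y)) = 1)
a = -27 (a = -3*(1 + 8) = -3*9 = -27)
(134 + a)*v(2) = (134 - 27)*((-12 + 2)/(-11 + 2)) = 107*(-10/(-9)) = 107*(-⅑*(-10)) = 107*(10/9) = 1070/9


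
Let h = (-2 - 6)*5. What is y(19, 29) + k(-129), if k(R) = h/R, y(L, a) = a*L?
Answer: 71119/129 ≈ 551.31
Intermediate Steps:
y(L, a) = L*a
h = -40 (h = -8*5 = -40)
k(R) = -40/R
y(19, 29) + k(-129) = 19*29 - 40/(-129) = 551 - 40*(-1/129) = 551 + 40/129 = 71119/129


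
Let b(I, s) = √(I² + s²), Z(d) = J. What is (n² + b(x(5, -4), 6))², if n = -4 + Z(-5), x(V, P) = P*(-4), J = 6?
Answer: 308 + 16*√73 ≈ 444.70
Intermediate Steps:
Z(d) = 6
x(V, P) = -4*P
n = 2 (n = -4 + 6 = 2)
(n² + b(x(5, -4), 6))² = (2² + √((-4*(-4))² + 6²))² = (4 + √(16² + 36))² = (4 + √(256 + 36))² = (4 + √292)² = (4 + 2*√73)²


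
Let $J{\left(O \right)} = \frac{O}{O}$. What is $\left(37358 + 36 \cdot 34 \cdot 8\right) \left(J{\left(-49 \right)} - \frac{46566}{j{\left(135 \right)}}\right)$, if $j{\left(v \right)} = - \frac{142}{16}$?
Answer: $\frac{17568042850}{71} \approx 2.4744 \cdot 10^{8}$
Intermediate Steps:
$j{\left(v \right)} = - \frac{71}{8}$ ($j{\left(v \right)} = \left(-142\right) \frac{1}{16} = - \frac{71}{8}$)
$J{\left(O \right)} = 1$
$\left(37358 + 36 \cdot 34 \cdot 8\right) \left(J{\left(-49 \right)} - \frac{46566}{j{\left(135 \right)}}\right) = \left(37358 + 36 \cdot 34 \cdot 8\right) \left(1 - \frac{46566}{- \frac{71}{8}}\right) = \left(37358 + 1224 \cdot 8\right) \left(1 - - \frac{372528}{71}\right) = \left(37358 + 9792\right) \left(1 + \frac{372528}{71}\right) = 47150 \cdot \frac{372599}{71} = \frac{17568042850}{71}$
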